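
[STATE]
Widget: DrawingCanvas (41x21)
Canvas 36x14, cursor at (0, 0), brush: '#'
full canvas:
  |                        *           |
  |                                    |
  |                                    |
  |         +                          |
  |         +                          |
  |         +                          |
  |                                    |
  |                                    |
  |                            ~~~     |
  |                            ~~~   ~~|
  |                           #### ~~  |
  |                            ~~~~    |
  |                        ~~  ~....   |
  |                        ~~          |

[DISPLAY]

+                       *                
                                         
                                         
         +                               
         +                               
         +                               
                                         
                                         
                            ~~~          
                            ~~~   ~~     
                           #### ~~       
                            ~~~~         
                        ~~  ~....        
                        ~~               
                                         
                                         
                                         
                                         
                                         
                                         
                                         


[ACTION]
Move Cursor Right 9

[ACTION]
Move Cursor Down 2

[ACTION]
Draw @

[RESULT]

                        *                
                                         
         @                               
         +                               
         +                               
         +                               
                                         
                                         
                            ~~~          
                            ~~~   ~~     
                           #### ~~       
                            ~~~~         
                        ~~  ~....        
                        ~~               
                                         
                                         
                                         
                                         
                                         
                                         
                                         


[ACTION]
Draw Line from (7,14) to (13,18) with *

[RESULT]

                        *                
                                         
         @                               
         +                               
         +                               
         +                               
                                         
              *                          
               *            ~~~          
               *            ~~~   ~~     
                *          #### ~~       
                 *          ~~~~         
                 *      ~~  ~....        
                  *     ~~               
                                         
                                         
                                         
                                         
                                         
                                         
                                         


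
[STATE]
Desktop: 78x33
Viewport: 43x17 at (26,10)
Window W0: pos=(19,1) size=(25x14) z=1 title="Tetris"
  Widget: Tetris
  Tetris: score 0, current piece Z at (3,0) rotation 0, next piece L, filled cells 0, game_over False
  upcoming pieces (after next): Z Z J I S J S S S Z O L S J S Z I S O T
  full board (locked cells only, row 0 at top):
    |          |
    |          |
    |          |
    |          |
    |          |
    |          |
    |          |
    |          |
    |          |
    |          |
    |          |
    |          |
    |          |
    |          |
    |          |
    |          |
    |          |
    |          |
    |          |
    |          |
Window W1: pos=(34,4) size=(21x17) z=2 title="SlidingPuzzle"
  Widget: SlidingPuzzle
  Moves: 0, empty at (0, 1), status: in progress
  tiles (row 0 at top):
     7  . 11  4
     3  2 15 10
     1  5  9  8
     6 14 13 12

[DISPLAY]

    │Sco┃│  3 │  2 │ 15 │ 10┃              
    │0  ┃├────┼────┼────┼───┃              
    │   ┃│  1 │  5 │  9 │  8┃              
    │   ┃├────┼────┼────┼───┃              
━━━━━━━━┃│  6 │ 14 │ 13 │ 12┃              
        ┃└────┴────┴────┴───┃              
        ┃Moves: 0           ┃              
        ┃                   ┃              
        ┃                   ┃              
        ┃                   ┃              
        ┗━━━━━━━━━━━━━━━━━━━┛              
                                           
                                           
                                           
                                           
                                           
                                           


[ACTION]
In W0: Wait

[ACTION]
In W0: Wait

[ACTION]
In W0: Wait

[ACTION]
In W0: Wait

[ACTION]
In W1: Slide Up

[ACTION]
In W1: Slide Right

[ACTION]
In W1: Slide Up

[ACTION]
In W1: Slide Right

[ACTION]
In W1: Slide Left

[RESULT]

    │Sco┃│  1 │  3 │ 15 │ 10┃              
    │0  ┃├────┼────┼────┼───┃              
    │   ┃│  5 │    │  9 │  8┃              
    │   ┃├────┼────┼────┼───┃              
━━━━━━━━┃│  6 │ 14 │ 13 │ 12┃              
        ┃└────┴────┴────┴───┃              
        ┃Moves: 4           ┃              
        ┃                   ┃              
        ┃                   ┃              
        ┃                   ┃              
        ┗━━━━━━━━━━━━━━━━━━━┛              
                                           
                                           
                                           
                                           
                                           
                                           


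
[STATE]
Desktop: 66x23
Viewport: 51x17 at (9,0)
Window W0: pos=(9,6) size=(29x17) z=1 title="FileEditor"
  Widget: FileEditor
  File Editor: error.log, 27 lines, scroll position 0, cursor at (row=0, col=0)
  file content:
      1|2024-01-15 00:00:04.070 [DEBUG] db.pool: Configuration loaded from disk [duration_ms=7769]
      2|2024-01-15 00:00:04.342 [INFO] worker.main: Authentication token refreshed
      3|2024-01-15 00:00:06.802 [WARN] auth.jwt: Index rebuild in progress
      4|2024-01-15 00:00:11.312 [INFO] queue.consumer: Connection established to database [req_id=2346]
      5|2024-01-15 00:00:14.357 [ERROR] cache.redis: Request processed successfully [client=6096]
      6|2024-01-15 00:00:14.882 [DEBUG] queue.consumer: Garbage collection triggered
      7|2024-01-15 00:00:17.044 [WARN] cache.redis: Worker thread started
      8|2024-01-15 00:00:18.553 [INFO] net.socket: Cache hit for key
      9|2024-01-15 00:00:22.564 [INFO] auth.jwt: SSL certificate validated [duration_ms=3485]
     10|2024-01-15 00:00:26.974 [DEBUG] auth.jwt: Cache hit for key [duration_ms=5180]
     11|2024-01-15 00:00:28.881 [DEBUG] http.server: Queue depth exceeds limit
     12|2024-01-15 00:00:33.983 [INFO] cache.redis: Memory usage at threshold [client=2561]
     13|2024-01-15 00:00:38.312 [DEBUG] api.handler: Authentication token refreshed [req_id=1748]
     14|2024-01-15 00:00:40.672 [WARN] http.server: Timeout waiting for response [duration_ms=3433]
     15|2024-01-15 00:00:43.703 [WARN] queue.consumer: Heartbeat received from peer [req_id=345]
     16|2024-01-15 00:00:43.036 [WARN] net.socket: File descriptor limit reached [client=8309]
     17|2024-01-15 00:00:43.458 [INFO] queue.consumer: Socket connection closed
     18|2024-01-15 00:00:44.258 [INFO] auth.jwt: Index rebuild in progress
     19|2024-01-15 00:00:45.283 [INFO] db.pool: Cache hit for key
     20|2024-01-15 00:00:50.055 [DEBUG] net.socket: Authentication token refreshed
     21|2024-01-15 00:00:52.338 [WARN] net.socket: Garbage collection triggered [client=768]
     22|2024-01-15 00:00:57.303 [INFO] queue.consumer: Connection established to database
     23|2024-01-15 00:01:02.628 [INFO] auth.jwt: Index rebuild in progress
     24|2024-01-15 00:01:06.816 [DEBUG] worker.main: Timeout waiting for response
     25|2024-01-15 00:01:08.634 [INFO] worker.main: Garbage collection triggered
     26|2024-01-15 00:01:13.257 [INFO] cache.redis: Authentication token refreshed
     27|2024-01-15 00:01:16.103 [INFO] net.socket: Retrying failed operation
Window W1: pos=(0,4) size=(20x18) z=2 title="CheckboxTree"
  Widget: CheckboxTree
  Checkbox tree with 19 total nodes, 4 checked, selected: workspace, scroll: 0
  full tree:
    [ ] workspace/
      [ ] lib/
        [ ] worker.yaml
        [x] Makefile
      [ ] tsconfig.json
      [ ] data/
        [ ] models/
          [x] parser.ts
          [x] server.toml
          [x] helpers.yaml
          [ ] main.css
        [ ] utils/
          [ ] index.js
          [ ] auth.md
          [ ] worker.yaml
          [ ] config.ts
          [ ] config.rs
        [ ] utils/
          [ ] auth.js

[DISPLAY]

                                                   
                                                   
                                                   
                                                   
━━━━━━━━━━┓                                        
xTree     ┃                                        
──────────┨━━━━━━━━━━━━━━━━━┓                      
kspace/   ┃r                ┃                      
ib/       ┃─────────────────┨                      
 worker.ya┃ 00:00:04.070 [D▲┃                      
 Makefile ┃ 00:00:04.342 [I█┃                      
sconfig.js┃ 00:00:06.802 [W░┃                      
ata/      ┃ 00:00:11.312 [I░┃                      
 models/  ┃ 00:00:14.357 [E░┃                      
x] parser.┃ 00:00:14.882 [D░┃                      
x] server.┃ 00:00:17.044 [W░┃                      
x] helpers┃ 00:00:18.553 [I░┃                      


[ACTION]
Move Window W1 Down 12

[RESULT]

                                                   
                                                   
                                                   
                                                   
                                                   
━━━━━━━━━━┓                                        
xTree     ┃━━━━━━━━━━━━━━━━━┓                      
──────────┨r                ┃                      
kspace/   ┃─────────────────┨                      
ib/       ┃ 00:00:04.070 [D▲┃                      
 worker.ya┃ 00:00:04.342 [I█┃                      
 Makefile ┃ 00:00:06.802 [W░┃                      
sconfig.js┃ 00:00:11.312 [I░┃                      
ata/      ┃ 00:00:14.357 [E░┃                      
 models/  ┃ 00:00:14.882 [D░┃                      
x] parser.┃ 00:00:17.044 [W░┃                      
x] server.┃ 00:00:18.553 [I░┃                      


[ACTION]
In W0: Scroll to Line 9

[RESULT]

                                                   
                                                   
                                                   
                                                   
                                                   
━━━━━━━━━━┓                                        
xTree     ┃━━━━━━━━━━━━━━━━━┓                      
──────────┨r                ┃                      
kspace/   ┃─────────────────┨                      
ib/       ┃ 00:00:22.564 [I▲┃                      
 worker.ya┃ 00:00:26.974 [D░┃                      
 Makefile ┃ 00:00:28.881 [D░┃                      
sconfig.js┃ 00:00:33.983 [I░┃                      
ata/      ┃ 00:00:38.312 [D░┃                      
 models/  ┃ 00:00:40.672 [W░┃                      
x] parser.┃ 00:00:43.703 [W░┃                      
x] server.┃ 00:00:43.036 [W█┃                      


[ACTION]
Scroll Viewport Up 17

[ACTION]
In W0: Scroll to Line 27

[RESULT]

                                                   
                                                   
                                                   
                                                   
                                                   
━━━━━━━━━━┓                                        
xTree     ┃━━━━━━━━━━━━━━━━━┓                      
──────────┨r                ┃                      
kspace/   ┃─────────────────┨                      
ib/       ┃ 00:00:43.703 [W▲┃                      
 worker.ya┃ 00:00:43.036 [W░┃                      
 Makefile ┃ 00:00:43.458 [I░┃                      
sconfig.js┃ 00:00:44.258 [I░┃                      
ata/      ┃ 00:00:45.283 [I░┃                      
 models/  ┃ 00:00:50.055 [D░┃                      
x] parser.┃ 00:00:52.338 [W░┃                      
x] server.┃ 00:00:57.303 [I░┃                      


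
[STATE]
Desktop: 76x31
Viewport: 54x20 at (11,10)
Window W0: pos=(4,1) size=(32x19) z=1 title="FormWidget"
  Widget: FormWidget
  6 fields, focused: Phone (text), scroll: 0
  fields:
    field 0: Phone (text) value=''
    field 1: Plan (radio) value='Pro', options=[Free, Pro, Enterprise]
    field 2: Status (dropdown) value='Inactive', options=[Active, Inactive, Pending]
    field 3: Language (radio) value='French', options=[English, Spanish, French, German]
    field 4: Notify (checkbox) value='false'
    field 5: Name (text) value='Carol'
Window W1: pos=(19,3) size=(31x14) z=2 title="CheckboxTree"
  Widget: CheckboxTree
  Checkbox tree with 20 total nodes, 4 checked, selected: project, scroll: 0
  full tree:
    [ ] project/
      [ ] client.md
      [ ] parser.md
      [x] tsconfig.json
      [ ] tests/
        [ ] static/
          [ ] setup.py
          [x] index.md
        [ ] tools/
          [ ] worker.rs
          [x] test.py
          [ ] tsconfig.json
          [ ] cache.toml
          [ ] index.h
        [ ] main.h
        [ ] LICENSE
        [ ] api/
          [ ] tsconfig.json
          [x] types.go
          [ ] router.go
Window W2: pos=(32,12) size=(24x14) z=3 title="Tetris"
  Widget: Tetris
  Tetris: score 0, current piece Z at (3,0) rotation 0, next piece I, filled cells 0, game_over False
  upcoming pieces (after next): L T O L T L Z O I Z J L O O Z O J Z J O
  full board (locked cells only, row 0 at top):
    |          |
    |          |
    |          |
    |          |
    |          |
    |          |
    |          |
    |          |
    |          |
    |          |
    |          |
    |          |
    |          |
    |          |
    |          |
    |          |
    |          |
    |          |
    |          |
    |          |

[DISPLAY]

        ┃   [-] tests/                ┃               
        ┃     [-] static/             ┃               
        ┃       [ ] s┏━━━━━━━━━━━━━━━━━━━━━━┓         
        ┃       [x] i┃ Tetris               ┃         
        ┃     [-] too┠──────────────────────┨         
        ┃       [ ] w┃          │Next:      ┃         
        ┗━━━━━━━━━━━━┃          │████       ┃         
                     ┃          │           ┃         
                     ┃          │           ┃         
━━━━━━━━━━━━━━━━━━━━━┃          │           ┃         
                     ┃          │           ┃         
                     ┃          │Score:     ┃         
                     ┃          │0          ┃         
                     ┃          │           ┃         
                     ┃          │           ┃         
                     ┗━━━━━━━━━━━━━━━━━━━━━━┛         
                                                      
                                                      
                                                      
                                                      


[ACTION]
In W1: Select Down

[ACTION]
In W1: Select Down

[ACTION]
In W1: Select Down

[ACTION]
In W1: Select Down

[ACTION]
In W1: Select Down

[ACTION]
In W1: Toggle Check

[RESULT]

        ┃   [-] tests/                ┃               
        ┃>    [x] static/             ┃               
        ┃       [x] s┏━━━━━━━━━━━━━━━━━━━━━━┓         
        ┃       [x] i┃ Tetris               ┃         
        ┃     [-] too┠──────────────────────┨         
        ┃       [ ] w┃          │Next:      ┃         
        ┗━━━━━━━━━━━━┃          │████       ┃         
                     ┃          │           ┃         
                     ┃          │           ┃         
━━━━━━━━━━━━━━━━━━━━━┃          │           ┃         
                     ┃          │           ┃         
                     ┃          │Score:     ┃         
                     ┃          │0          ┃         
                     ┃          │           ┃         
                     ┃          │           ┃         
                     ┗━━━━━━━━━━━━━━━━━━━━━━┛         
                                                      
                                                      
                                                      
                                                      


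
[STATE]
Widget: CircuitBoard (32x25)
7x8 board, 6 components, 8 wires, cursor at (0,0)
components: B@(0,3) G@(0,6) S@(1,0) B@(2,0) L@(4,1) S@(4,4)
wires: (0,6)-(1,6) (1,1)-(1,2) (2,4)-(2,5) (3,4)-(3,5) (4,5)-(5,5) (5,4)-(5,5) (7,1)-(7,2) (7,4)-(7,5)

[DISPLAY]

   0 1 2 3 4 5 6                
0  [.]          B           G   
                            │   
1   S   · ─ ·               ·   
                                
2   B               · ─ ·       
                                
3                   · ─ ·       
                                
4       L           S   ·       
                        │       
5                   · ─ ·       
                                
6                               
                                
7       · ─ ·       · ─ ·       
Cursor: (0,0)                   
                                
                                
                                
                                
                                
                                
                                
                                


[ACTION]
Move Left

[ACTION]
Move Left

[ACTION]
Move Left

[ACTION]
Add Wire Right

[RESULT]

   0 1 2 3 4 5 6                
0  [.]─ ·       B           G   
                            │   
1   S   · ─ ·               ·   
                                
2   B               · ─ ·       
                                
3                   · ─ ·       
                                
4       L           S   ·       
                        │       
5                   · ─ ·       
                                
6                               
                                
7       · ─ ·       · ─ ·       
Cursor: (0,0)                   
                                
                                
                                
                                
                                
                                
                                
                                


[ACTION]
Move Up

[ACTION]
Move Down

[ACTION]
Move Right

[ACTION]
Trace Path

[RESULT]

   0 1 2 3 4 5 6                
0   · ─ ·       B           G   
                            │   
1   S  [.]─ ·               ·   
                                
2   B               · ─ ·       
                                
3                   · ─ ·       
                                
4       L           S   ·       
                        │       
5                   · ─ ·       
                                
6                               
                                
7       · ─ ·       · ─ ·       
Cursor: (1,1)  Trace: Path with 
                                
                                
                                
                                
                                
                                
                                
                                


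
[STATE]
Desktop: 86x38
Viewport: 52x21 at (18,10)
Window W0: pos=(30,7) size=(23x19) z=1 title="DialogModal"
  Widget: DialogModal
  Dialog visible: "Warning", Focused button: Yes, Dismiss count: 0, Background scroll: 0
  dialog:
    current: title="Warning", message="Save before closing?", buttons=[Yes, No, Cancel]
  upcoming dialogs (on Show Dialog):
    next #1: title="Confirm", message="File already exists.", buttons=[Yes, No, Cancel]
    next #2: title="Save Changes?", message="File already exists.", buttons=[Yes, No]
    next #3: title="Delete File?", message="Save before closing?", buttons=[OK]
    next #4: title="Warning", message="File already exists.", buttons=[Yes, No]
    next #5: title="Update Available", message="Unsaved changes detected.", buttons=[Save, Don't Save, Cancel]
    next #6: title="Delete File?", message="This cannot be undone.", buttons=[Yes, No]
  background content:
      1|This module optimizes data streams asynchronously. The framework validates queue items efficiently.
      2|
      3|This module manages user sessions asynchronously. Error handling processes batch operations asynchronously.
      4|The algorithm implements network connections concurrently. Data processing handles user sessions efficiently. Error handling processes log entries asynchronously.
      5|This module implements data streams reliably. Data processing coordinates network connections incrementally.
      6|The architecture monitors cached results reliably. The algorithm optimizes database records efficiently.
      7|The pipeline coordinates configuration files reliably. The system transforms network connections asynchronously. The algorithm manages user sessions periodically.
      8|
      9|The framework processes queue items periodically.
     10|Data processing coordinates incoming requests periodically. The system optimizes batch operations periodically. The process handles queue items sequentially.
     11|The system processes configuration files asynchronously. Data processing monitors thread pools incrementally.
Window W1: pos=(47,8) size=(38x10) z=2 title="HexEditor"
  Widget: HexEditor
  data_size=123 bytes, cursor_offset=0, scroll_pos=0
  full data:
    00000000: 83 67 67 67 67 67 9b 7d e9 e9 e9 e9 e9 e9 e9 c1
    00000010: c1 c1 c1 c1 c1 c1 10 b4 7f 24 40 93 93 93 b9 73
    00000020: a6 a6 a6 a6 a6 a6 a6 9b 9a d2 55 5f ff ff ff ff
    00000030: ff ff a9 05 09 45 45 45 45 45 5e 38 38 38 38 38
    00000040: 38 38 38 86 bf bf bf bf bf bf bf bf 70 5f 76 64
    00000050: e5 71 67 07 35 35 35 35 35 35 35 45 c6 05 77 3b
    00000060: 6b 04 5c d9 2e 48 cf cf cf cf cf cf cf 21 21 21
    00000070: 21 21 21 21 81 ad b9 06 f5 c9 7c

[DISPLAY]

            ┃This module opti┠──────────────────────
            ┃                ┃00000000  83 67 67 67 
            ┃This module mana┃00000010  c1 c1 c1 c1 
            ┃The algorithm im┃00000020  a6 a6 a6 a6 
            ┃This module impl┃00000030  ff ff a9 05 
            ┃Th┌─────────────┃00000040  38 38 38 86 
            ┃Th│    Warning  ┃00000050  e5 71 67 07 
            ┃  │Save before c┗━━━━━━━━━━━━━━━━━━━━━━
            ┃Th│[Yes]  No   Can│ss┃                 
            ┃Da└───────────────┘rd┃                 
            ┃The system processes ┃                 
            ┃                     ┃                 
            ┃                     ┃                 
            ┃                     ┃                 
            ┃                     ┃                 
            ┗━━━━━━━━━━━━━━━━━━━━━┛                 
                                                    
                                                    
                                                    
                                                    
                                                    


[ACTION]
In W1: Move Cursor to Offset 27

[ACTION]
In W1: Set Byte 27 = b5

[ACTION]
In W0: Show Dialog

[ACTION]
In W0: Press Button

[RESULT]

            ┃This module opti┠──────────────────────
            ┃                ┃00000000  83 67 67 67 
            ┃This module mana┃00000010  c1 c1 c1 c1 
            ┃The algorithm im┃00000020  a6 a6 a6 a6 
            ┃This module impl┃00000030  ff ff a9 05 
            ┃The architecture┃00000040  38 38 38 86 
            ┃The pipeline coo┃00000050  e5 71 67 07 
            ┃                ┗━━━━━━━━━━━━━━━━━━━━━━
            ┃The framework process┃                 
            ┃Data processing coord┃                 
            ┃The system processes ┃                 
            ┃                     ┃                 
            ┃                     ┃                 
            ┃                     ┃                 
            ┃                     ┃                 
            ┗━━━━━━━━━━━━━━━━━━━━━┛                 
                                                    
                                                    
                                                    
                                                    
                                                    


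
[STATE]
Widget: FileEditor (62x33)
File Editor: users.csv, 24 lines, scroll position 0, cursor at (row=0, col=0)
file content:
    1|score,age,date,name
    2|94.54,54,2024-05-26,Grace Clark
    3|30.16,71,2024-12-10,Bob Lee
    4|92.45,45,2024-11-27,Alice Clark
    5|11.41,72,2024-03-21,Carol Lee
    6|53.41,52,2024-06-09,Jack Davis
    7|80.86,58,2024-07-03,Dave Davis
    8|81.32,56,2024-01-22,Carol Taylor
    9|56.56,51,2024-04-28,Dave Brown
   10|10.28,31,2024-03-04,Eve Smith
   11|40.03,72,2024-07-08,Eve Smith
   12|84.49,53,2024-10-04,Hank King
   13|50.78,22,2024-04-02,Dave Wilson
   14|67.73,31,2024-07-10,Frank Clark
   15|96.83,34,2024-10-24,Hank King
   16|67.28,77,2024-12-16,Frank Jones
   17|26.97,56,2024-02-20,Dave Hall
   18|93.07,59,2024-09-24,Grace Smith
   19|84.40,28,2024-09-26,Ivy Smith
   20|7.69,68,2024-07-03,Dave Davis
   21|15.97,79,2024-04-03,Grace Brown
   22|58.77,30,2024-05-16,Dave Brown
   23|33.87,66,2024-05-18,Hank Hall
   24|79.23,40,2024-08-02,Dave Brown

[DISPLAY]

█core,age,date,name                                          ▲
94.54,54,2024-05-26,Grace Clark                              █
30.16,71,2024-12-10,Bob Lee                                  ░
92.45,45,2024-11-27,Alice Clark                              ░
11.41,72,2024-03-21,Carol Lee                                ░
53.41,52,2024-06-09,Jack Davis                               ░
80.86,58,2024-07-03,Dave Davis                               ░
81.32,56,2024-01-22,Carol Taylor                             ░
56.56,51,2024-04-28,Dave Brown                               ░
10.28,31,2024-03-04,Eve Smith                                ░
40.03,72,2024-07-08,Eve Smith                                ░
84.49,53,2024-10-04,Hank King                                ░
50.78,22,2024-04-02,Dave Wilson                              ░
67.73,31,2024-07-10,Frank Clark                              ░
96.83,34,2024-10-24,Hank King                                ░
67.28,77,2024-12-16,Frank Jones                              ░
26.97,56,2024-02-20,Dave Hall                                ░
93.07,59,2024-09-24,Grace Smith                              ░
84.40,28,2024-09-26,Ivy Smith                                ░
7.69,68,2024-07-03,Dave Davis                                ░
15.97,79,2024-04-03,Grace Brown                              ░
58.77,30,2024-05-16,Dave Brown                               ░
33.87,66,2024-05-18,Hank Hall                                ░
79.23,40,2024-08-02,Dave Brown                               ░
                                                             ░
                                                             ░
                                                             ░
                                                             ░
                                                             ░
                                                             ░
                                                             ░
                                                             ░
                                                             ▼


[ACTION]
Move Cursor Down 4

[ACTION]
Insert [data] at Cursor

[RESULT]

score,age,date,name                                          ▲
94.54,54,2024-05-26,Grace Clark                              █
30.16,71,2024-12-10,Bob Lee                                  ░
92.45,45,2024-11-27,Alice Clark                              ░
data█1.41,72,2024-03-21,Carol Lee                            ░
53.41,52,2024-06-09,Jack Davis                               ░
80.86,58,2024-07-03,Dave Davis                               ░
81.32,56,2024-01-22,Carol Taylor                             ░
56.56,51,2024-04-28,Dave Brown                               ░
10.28,31,2024-03-04,Eve Smith                                ░
40.03,72,2024-07-08,Eve Smith                                ░
84.49,53,2024-10-04,Hank King                                ░
50.78,22,2024-04-02,Dave Wilson                              ░
67.73,31,2024-07-10,Frank Clark                              ░
96.83,34,2024-10-24,Hank King                                ░
67.28,77,2024-12-16,Frank Jones                              ░
26.97,56,2024-02-20,Dave Hall                                ░
93.07,59,2024-09-24,Grace Smith                              ░
84.40,28,2024-09-26,Ivy Smith                                ░
7.69,68,2024-07-03,Dave Davis                                ░
15.97,79,2024-04-03,Grace Brown                              ░
58.77,30,2024-05-16,Dave Brown                               ░
33.87,66,2024-05-18,Hank Hall                                ░
79.23,40,2024-08-02,Dave Brown                               ░
                                                             ░
                                                             ░
                                                             ░
                                                             ░
                                                             ░
                                                             ░
                                                             ░
                                                             ░
                                                             ▼


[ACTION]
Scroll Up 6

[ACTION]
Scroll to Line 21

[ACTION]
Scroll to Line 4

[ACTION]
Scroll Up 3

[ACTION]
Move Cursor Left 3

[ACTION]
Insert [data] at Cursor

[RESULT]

score,age,date,name                                          ▲
94.54,54,2024-05-26,Grace Clark                              █
30.16,71,2024-12-10,Bob Lee                                  ░
92.45,45,2024-11-27,Alice Clark                              ░
ddata█ta11.41,72,2024-03-21,Carol Lee                        ░
53.41,52,2024-06-09,Jack Davis                               ░
80.86,58,2024-07-03,Dave Davis                               ░
81.32,56,2024-01-22,Carol Taylor                             ░
56.56,51,2024-04-28,Dave Brown                               ░
10.28,31,2024-03-04,Eve Smith                                ░
40.03,72,2024-07-08,Eve Smith                                ░
84.49,53,2024-10-04,Hank King                                ░
50.78,22,2024-04-02,Dave Wilson                              ░
67.73,31,2024-07-10,Frank Clark                              ░
96.83,34,2024-10-24,Hank King                                ░
67.28,77,2024-12-16,Frank Jones                              ░
26.97,56,2024-02-20,Dave Hall                                ░
93.07,59,2024-09-24,Grace Smith                              ░
84.40,28,2024-09-26,Ivy Smith                                ░
7.69,68,2024-07-03,Dave Davis                                ░
15.97,79,2024-04-03,Grace Brown                              ░
58.77,30,2024-05-16,Dave Brown                               ░
33.87,66,2024-05-18,Hank Hall                                ░
79.23,40,2024-08-02,Dave Brown                               ░
                                                             ░
                                                             ░
                                                             ░
                                                             ░
                                                             ░
                                                             ░
                                                             ░
                                                             ░
                                                             ▼


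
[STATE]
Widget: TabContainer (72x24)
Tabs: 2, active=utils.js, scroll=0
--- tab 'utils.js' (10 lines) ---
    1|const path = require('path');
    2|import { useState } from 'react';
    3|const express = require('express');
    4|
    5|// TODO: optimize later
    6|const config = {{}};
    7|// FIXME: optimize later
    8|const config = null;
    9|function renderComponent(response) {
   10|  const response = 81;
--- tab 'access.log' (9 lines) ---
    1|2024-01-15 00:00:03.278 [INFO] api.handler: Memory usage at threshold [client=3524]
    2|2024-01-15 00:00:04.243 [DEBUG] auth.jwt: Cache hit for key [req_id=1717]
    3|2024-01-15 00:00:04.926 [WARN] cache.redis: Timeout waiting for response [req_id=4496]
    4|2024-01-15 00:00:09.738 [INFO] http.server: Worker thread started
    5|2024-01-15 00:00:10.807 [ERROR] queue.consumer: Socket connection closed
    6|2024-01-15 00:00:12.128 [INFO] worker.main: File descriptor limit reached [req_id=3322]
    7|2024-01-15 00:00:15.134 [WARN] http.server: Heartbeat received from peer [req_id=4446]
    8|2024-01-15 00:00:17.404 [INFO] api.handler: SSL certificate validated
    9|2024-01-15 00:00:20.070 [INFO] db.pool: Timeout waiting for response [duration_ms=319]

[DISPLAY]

[utils.js]│ access.log                                                  
────────────────────────────────────────────────────────────────────────
const path = require('path');                                           
import { useState } from 'react';                                       
const express = require('express');                                     
                                                                        
// TODO: optimize later                                                 
const config = {{}};                                                    
// FIXME: optimize later                                                
const config = null;                                                    
function renderComponent(response) {                                    
  const response = 81;                                                  
                                                                        
                                                                        
                                                                        
                                                                        
                                                                        
                                                                        
                                                                        
                                                                        
                                                                        
                                                                        
                                                                        
                                                                        


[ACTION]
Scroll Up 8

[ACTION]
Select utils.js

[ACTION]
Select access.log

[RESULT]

 utils.js │[access.log]                                                 
────────────────────────────────────────────────────────────────────────
2024-01-15 00:00:03.278 [INFO] api.handler: Memory usage at threshold [c
2024-01-15 00:00:04.243 [DEBUG] auth.jwt: Cache hit for key [req_id=1717
2024-01-15 00:00:04.926 [WARN] cache.redis: Timeout waiting for response
2024-01-15 00:00:09.738 [INFO] http.server: Worker thread started       
2024-01-15 00:00:10.807 [ERROR] queue.consumer: Socket connection closed
2024-01-15 00:00:12.128 [INFO] worker.main: File descriptor limit reache
2024-01-15 00:00:15.134 [WARN] http.server: Heartbeat received from peer
2024-01-15 00:00:17.404 [INFO] api.handler: SSL certificate validated   
2024-01-15 00:00:20.070 [INFO] db.pool: Timeout waiting for response [du
                                                                        
                                                                        
                                                                        
                                                                        
                                                                        
                                                                        
                                                                        
                                                                        
                                                                        
                                                                        
                                                                        
                                                                        
                                                                        


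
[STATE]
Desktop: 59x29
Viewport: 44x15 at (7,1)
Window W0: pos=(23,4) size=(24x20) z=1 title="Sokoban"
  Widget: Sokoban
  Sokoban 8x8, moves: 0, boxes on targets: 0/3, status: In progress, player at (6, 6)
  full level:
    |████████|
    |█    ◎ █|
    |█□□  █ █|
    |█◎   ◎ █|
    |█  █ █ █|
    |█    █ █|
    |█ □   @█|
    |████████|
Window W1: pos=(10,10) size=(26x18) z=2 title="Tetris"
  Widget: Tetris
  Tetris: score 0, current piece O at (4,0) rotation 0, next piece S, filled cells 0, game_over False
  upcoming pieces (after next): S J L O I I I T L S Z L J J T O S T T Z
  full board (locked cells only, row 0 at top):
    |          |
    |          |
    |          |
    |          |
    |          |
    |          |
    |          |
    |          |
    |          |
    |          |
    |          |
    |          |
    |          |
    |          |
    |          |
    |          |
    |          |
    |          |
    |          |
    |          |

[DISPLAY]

                                            
                                            
                                            
                ┏━━━━━━━━━━━━━━━━━━━━━━┓    
                ┃ Sokoban              ┃    
                ┠──────────────────────┨    
                ┃████████              ┃    
                ┃█    ◎ █              ┃    
                ┃█□□  █ █              ┃    
   ┏━━━━━━━━━━━━━━━━━━━━━━━━┓          ┃    
   ┃ Tetris                 ┃          ┃    
   ┠────────────────────────┨          ┃    
   ┃          │Next:        ┃          ┃    
   ┃          │ ░░          ┃          ┃    
   ┃          │░░           ┃3         ┃    


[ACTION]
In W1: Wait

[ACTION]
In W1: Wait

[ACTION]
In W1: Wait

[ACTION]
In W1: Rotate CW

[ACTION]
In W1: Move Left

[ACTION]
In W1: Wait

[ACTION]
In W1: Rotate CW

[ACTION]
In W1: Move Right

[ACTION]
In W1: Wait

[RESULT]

                                            
                                            
                                            
                ┏━━━━━━━━━━━━━━━━━━━━━━┓    
                ┃ Sokoban              ┃    
                ┠──────────────────────┨    
                ┃████████              ┃    
                ┃█    ◎ █              ┃    
                ┃█□□  █ █              ┃    
   ┏━━━━━━━━━━━━━━━━━━━━━━━━┓          ┃    
   ┃ Tetris                 ┃          ┃    
   ┠────────────────────────┨          ┃    
   ┃    ▓▓    │Next:        ┃          ┃    
   ┃          │ ░░          ┃          ┃    
   ┃          │░░           ┃3         ┃    
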